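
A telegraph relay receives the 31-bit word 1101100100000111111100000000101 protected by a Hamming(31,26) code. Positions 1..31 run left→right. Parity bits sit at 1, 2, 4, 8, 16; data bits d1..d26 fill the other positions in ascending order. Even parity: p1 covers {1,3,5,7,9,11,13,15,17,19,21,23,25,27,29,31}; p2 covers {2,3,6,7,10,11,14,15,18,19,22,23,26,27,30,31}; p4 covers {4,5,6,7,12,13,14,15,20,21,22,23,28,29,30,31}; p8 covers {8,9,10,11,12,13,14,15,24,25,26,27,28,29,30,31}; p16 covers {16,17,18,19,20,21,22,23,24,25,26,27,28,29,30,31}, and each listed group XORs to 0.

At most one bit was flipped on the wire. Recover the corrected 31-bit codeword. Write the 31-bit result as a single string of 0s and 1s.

1101100100000111111100000000001

s1 (pos 1,3,5,7,9,11,13,15,17,19,21,23,25,27,29,31): 1⊕0⊕1⊕0⊕0⊕0⊕0⊕1⊕1⊕1⊕0⊕0⊕0⊕0⊕1⊕1 = 1
s2 (pos 2,3,6,7,10,11,14,15,18,19,22,23,26,27,30,31): 1⊕0⊕0⊕0⊕0⊕0⊕1⊕1⊕1⊕1⊕0⊕0⊕0⊕0⊕0⊕1 = 0
s4 (pos 4,5,6,7,12,13,14,15,20,21,22,23,28,29,30,31): 1⊕1⊕0⊕0⊕0⊕0⊕1⊕1⊕1⊕0⊕0⊕0⊕0⊕1⊕0⊕1 = 1
s8 (pos 8,9,10,11,12,13,14,15,24,25,26,27,28,29,30,31): 1⊕0⊕0⊕0⊕0⊕0⊕1⊕1⊕0⊕0⊕0⊕0⊕0⊕1⊕0⊕1 = 1
s16 (pos 16,17,18,19,20,21,22,23,24,25,26,27,28,29,30,31): 1⊕1⊕1⊕1⊕1⊕0⊕0⊕0⊕0⊕0⊕0⊕0⊕0⊕1⊕0⊕1 = 1
Syndrome s16…s1 = 11101 → error at position 29.
Flip position 29: 1101100100000111111100000000101 → 1101100100000111111100000000001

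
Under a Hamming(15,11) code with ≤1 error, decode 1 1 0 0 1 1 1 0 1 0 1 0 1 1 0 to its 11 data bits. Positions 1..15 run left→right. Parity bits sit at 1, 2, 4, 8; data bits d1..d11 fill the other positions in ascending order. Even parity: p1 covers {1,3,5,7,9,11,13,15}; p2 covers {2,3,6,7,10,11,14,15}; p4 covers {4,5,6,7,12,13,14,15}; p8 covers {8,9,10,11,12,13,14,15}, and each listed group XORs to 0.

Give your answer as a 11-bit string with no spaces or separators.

s1 (pos 1,3,5,7,9,11,13,15): 1⊕0⊕1⊕1⊕1⊕1⊕1⊕0 = 0
s2 (pos 2,3,6,7,10,11,14,15): 1⊕0⊕1⊕1⊕0⊕1⊕1⊕0 = 1
s4 (pos 4,5,6,7,12,13,14,15): 0⊕1⊕1⊕1⊕0⊕1⊕1⊕0 = 1
s8 (pos 8,9,10,11,12,13,14,15): 0⊕1⊕0⊕1⊕0⊕1⊕1⊕0 = 0
Syndrome s8…s1 = 0110 → error at position 6.
Flip position 6: 110011101010110 → 110010101010110
Read data bits from positions 3,5,6,7,9,10,11,12,13,14,15: 01011010110

01011010110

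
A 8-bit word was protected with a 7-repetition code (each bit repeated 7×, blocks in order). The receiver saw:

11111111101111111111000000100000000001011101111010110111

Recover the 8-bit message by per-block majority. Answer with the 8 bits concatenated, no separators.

11100111

Block 1 (1111111): 7 ones → 1
Block 2 (1101111): 6 ones → 1
Block 3 (1111110): 6 ones → 1
Block 4 (0000010): 1 one → 0
Block 5 (0000000): 0 ones → 0
Block 6 (0010111): 4 ones → 1
Block 7 (0111101): 5 ones → 1
Block 8 (0110111): 5 ones → 1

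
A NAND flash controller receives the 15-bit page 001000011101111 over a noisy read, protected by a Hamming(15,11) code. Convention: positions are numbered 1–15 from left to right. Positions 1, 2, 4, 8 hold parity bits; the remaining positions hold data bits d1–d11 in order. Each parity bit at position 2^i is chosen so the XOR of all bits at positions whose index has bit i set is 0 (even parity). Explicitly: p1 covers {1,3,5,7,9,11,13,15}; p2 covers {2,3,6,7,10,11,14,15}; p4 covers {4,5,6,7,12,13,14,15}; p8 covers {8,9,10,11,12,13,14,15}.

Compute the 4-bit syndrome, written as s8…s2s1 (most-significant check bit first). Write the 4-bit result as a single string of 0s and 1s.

1000

s1 (pos 1,3,5,7,9,11,13,15): 0⊕1⊕0⊕0⊕1⊕0⊕1⊕1 = 0
s2 (pos 2,3,6,7,10,11,14,15): 0⊕1⊕0⊕0⊕1⊕0⊕1⊕1 = 0
s4 (pos 4,5,6,7,12,13,14,15): 0⊕0⊕0⊕0⊕1⊕1⊕1⊕1 = 0
s8 (pos 8,9,10,11,12,13,14,15): 1⊕1⊕1⊕0⊕1⊕1⊕1⊕1 = 1
Syndrome s8…s1 = 1000 → error at position 8.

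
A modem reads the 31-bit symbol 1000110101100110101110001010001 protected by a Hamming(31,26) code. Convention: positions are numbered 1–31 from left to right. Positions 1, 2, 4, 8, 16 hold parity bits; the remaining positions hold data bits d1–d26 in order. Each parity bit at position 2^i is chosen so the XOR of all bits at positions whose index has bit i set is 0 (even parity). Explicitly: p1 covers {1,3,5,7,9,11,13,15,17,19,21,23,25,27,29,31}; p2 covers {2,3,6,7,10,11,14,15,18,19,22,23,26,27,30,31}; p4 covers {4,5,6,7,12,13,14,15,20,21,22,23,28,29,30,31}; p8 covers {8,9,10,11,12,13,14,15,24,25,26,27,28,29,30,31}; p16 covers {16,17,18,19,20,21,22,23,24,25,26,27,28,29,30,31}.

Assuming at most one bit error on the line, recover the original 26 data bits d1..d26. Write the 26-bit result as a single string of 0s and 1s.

01100110011101010001010001

s1 (pos 1,3,5,7,9,11,13,15,17,19,21,23,25,27,29,31): 1⊕0⊕1⊕0⊕0⊕1⊕0⊕1⊕1⊕1⊕1⊕0⊕1⊕1⊕0⊕1 = 0
s2 (pos 2,3,6,7,10,11,14,15,18,19,22,23,26,27,30,31): 0⊕0⊕1⊕0⊕1⊕1⊕1⊕1⊕0⊕1⊕0⊕0⊕0⊕1⊕0⊕1 = 0
s4 (pos 4,5,6,7,12,13,14,15,20,21,22,23,28,29,30,31): 0⊕1⊕1⊕0⊕0⊕0⊕1⊕1⊕1⊕1⊕0⊕0⊕0⊕0⊕0⊕1 = 1
s8 (pos 8,9,10,11,12,13,14,15,24,25,26,27,28,29,30,31): 1⊕0⊕1⊕1⊕0⊕0⊕1⊕1⊕0⊕1⊕0⊕1⊕0⊕0⊕0⊕1 = 0
s16 (pos 16,17,18,19,20,21,22,23,24,25,26,27,28,29,30,31): 0⊕1⊕0⊕1⊕1⊕1⊕0⊕0⊕0⊕1⊕0⊕1⊕0⊕0⊕0⊕1 = 1
Syndrome s16…s1 = 10100 → error at position 20.
Flip position 20: 1000110101100110101110001010001 → 1000110101100110101010001010001
Read data bits from positions 3,5,6,7,9,10,11,12,13,14,15,17,18,19,20,21,22,23,24,25,26,27,28,29,30,31: 01100110011101010001010001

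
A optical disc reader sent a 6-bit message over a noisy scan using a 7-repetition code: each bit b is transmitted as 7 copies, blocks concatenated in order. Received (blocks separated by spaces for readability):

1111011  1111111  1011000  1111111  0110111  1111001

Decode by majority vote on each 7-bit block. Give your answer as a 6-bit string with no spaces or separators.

110111

Block 1 (1111011): 6 ones → 1
Block 2 (1111111): 7 ones → 1
Block 3 (1011000): 3 ones → 0
Block 4 (1111111): 7 ones → 1
Block 5 (0110111): 5 ones → 1
Block 6 (1111001): 5 ones → 1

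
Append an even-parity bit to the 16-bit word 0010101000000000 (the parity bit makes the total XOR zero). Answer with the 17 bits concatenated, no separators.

XOR of the 16 data bits: 0⊕0⊕1⊕0⊕1⊕0⊕1⊕0⊕0⊕0⊕0⊕0⊕0⊕0⊕0⊕0 = 1
Parity bit = 1 (so all 17 bits XOR to 0).

00101010000000001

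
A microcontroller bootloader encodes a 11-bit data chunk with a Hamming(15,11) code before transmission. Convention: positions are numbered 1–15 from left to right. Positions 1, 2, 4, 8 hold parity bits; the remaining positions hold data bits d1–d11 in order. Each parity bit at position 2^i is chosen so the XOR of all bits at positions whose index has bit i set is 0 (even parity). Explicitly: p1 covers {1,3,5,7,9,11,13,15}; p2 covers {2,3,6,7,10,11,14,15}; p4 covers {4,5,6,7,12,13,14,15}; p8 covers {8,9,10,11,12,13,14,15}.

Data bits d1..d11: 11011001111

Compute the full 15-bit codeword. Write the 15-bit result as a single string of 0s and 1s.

Place data at non-parity positions: p1 p2 1 p4 1 0 1 p8 1 0 0 1 1 1 1
p1 (pos 1,3,5,7,9,11,13,15): XOR of data positions = 1⊕1⊕1⊕1⊕0⊕1⊕1 = 0
p2 (pos 2,3,6,7,10,11,14,15): XOR of data positions = 1⊕0⊕1⊕0⊕0⊕1⊕1 = 0
p4 (pos 4,5,6,7,12,13,14,15): XOR of data positions = 1⊕0⊕1⊕1⊕1⊕1⊕1 = 0
p8 (pos 8,9,10,11,12,13,14,15): XOR of data positions = 1⊕0⊕0⊕1⊕1⊕1⊕1 = 1
Codeword: 001010111001111

001010111001111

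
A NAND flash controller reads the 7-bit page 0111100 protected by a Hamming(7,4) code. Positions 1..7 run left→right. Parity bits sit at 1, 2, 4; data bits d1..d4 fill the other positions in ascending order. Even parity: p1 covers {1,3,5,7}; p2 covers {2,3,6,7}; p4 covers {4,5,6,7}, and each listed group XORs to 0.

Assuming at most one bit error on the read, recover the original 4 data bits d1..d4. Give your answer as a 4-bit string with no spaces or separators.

s1 (pos 1,3,5,7): 0⊕1⊕1⊕0 = 0
s2 (pos 2,3,6,7): 1⊕1⊕0⊕0 = 0
s4 (pos 4,5,6,7): 1⊕1⊕0⊕0 = 0
Syndrome s4…s1 = 000 → no error.
Read data bits from positions 3,5,6,7: 1100

1100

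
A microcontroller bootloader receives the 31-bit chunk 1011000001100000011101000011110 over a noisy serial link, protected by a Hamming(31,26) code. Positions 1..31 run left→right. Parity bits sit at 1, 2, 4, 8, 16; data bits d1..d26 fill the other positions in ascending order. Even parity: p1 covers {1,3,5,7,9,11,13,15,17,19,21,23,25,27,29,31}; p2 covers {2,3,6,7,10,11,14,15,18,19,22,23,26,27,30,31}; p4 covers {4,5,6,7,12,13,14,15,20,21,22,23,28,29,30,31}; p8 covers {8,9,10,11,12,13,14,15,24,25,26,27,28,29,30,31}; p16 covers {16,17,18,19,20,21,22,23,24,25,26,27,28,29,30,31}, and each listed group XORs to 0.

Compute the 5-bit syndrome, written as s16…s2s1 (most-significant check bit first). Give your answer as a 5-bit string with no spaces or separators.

s1 (pos 1,3,5,7,9,11,13,15,17,19,21,23,25,27,29,31): 1⊕1⊕0⊕0⊕0⊕1⊕0⊕0⊕0⊕1⊕0⊕0⊕0⊕1⊕1⊕0 = 0
s2 (pos 2,3,6,7,10,11,14,15,18,19,22,23,26,27,30,31): 0⊕1⊕0⊕0⊕1⊕1⊕0⊕0⊕1⊕1⊕1⊕0⊕0⊕1⊕1⊕0 = 0
s4 (pos 4,5,6,7,12,13,14,15,20,21,22,23,28,29,30,31): 1⊕0⊕0⊕0⊕0⊕0⊕0⊕0⊕1⊕0⊕1⊕0⊕1⊕1⊕1⊕0 = 0
s8 (pos 8,9,10,11,12,13,14,15,24,25,26,27,28,29,30,31): 0⊕0⊕1⊕1⊕0⊕0⊕0⊕0⊕0⊕0⊕0⊕1⊕1⊕1⊕1⊕0 = 0
s16 (pos 16,17,18,19,20,21,22,23,24,25,26,27,28,29,30,31): 0⊕0⊕1⊕1⊕1⊕0⊕1⊕0⊕0⊕0⊕0⊕1⊕1⊕1⊕1⊕0 = 0
Syndrome s16…s1 = 00000 → no error.

00000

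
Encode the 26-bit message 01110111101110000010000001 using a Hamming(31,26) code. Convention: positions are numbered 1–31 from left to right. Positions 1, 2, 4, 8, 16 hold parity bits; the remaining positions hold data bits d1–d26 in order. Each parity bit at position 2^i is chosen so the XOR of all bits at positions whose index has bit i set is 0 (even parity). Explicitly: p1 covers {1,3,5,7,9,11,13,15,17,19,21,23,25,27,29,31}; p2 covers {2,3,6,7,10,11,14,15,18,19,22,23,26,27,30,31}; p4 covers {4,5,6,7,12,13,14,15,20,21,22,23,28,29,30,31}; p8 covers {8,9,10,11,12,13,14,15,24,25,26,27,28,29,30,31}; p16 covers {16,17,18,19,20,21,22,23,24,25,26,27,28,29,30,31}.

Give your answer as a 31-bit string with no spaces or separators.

1101111101111010110000010000001

Place data at non-parity positions: p1 p2 0 p4 1 1 1 p8 0 1 1 1 1 0 1 p16 1 1 0 0 0 0 0 1 0 0 0 0 0 0 1
p1 (pos 1,3,5,7,9,11,13,15,17,19,21,23,25,27,29,31): XOR of data positions = 0⊕1⊕1⊕0⊕1⊕1⊕1⊕1⊕0⊕0⊕0⊕0⊕0⊕0⊕1 = 1
p2 (pos 2,3,6,7,10,11,14,15,18,19,22,23,26,27,30,31): XOR of data positions = 0⊕1⊕1⊕1⊕1⊕0⊕1⊕1⊕0⊕0⊕0⊕0⊕0⊕0⊕1 = 1
p4 (pos 4,5,6,7,12,13,14,15,20,21,22,23,28,29,30,31): XOR of data positions = 1⊕1⊕1⊕1⊕1⊕0⊕1⊕0⊕0⊕0⊕0⊕0⊕0⊕0⊕1 = 1
p8 (pos 8,9,10,11,12,13,14,15,24,25,26,27,28,29,30,31): XOR of data positions = 0⊕1⊕1⊕1⊕1⊕0⊕1⊕1⊕0⊕0⊕0⊕0⊕0⊕0⊕1 = 1
p16 (pos 16,17,18,19,20,21,22,23,24,25,26,27,28,29,30,31): XOR of data positions = 1⊕1⊕0⊕0⊕0⊕0⊕0⊕1⊕0⊕0⊕0⊕0⊕0⊕0⊕1 = 0
Codeword: 1101111101111010110000010000001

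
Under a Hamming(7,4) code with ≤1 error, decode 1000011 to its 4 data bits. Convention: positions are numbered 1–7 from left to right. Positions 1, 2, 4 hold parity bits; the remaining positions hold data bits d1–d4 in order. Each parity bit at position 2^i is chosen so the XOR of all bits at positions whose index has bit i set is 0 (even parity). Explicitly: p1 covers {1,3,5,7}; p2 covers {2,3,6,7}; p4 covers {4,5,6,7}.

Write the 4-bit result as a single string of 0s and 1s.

s1 (pos 1,3,5,7): 1⊕0⊕0⊕1 = 0
s2 (pos 2,3,6,7): 0⊕0⊕1⊕1 = 0
s4 (pos 4,5,6,7): 0⊕0⊕1⊕1 = 0
Syndrome s4…s1 = 000 → no error.
Read data bits from positions 3,5,6,7: 0011

0011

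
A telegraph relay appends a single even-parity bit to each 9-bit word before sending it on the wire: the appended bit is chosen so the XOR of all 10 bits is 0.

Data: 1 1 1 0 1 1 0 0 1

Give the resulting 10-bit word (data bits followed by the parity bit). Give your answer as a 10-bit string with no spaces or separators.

1110110010

XOR of the 9 data bits: 1⊕1⊕1⊕0⊕1⊕1⊕0⊕0⊕1 = 0
Parity bit = 0 (so all 10 bits XOR to 0).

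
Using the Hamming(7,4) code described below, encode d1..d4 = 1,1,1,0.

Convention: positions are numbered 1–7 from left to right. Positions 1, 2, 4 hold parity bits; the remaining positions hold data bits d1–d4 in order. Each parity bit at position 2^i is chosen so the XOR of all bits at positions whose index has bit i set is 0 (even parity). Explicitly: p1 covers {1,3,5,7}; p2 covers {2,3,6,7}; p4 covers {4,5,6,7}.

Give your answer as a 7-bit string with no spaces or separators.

Place data at non-parity positions: p1 p2 1 p4 1 1 0
p1 (pos 1,3,5,7): XOR of data positions = 1⊕1⊕0 = 0
p2 (pos 2,3,6,7): XOR of data positions = 1⊕1⊕0 = 0
p4 (pos 4,5,6,7): XOR of data positions = 1⊕1⊕0 = 0
Codeword: 0010110

0010110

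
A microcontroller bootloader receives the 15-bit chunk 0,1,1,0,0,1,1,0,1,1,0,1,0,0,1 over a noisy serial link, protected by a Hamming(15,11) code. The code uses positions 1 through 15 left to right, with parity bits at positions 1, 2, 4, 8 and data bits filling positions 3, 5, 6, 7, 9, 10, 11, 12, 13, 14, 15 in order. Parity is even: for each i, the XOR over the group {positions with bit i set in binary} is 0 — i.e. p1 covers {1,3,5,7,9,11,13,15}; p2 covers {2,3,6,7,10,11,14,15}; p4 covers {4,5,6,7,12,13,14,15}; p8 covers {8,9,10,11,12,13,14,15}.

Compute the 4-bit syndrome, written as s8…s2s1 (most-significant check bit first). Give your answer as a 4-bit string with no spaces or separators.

s1 (pos 1,3,5,7,9,11,13,15): 0⊕1⊕0⊕1⊕1⊕0⊕0⊕1 = 0
s2 (pos 2,3,6,7,10,11,14,15): 1⊕1⊕1⊕1⊕1⊕0⊕0⊕1 = 0
s4 (pos 4,5,6,7,12,13,14,15): 0⊕0⊕1⊕1⊕1⊕0⊕0⊕1 = 0
s8 (pos 8,9,10,11,12,13,14,15): 0⊕1⊕1⊕0⊕1⊕0⊕0⊕1 = 0
Syndrome s8…s1 = 0000 → no error.

0000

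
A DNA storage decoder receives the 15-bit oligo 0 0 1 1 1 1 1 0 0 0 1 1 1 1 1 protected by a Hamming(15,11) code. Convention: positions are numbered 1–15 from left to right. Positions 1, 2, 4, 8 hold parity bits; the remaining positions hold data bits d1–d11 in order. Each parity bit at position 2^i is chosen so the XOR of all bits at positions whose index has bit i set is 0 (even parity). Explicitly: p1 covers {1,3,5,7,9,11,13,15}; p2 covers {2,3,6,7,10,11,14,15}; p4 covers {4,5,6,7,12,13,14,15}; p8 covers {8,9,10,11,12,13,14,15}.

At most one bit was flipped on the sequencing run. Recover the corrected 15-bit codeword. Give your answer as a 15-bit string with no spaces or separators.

s1 (pos 1,3,5,7,9,11,13,15): 0⊕1⊕1⊕1⊕0⊕1⊕1⊕1 = 0
s2 (pos 2,3,6,7,10,11,14,15): 0⊕1⊕1⊕1⊕0⊕1⊕1⊕1 = 0
s4 (pos 4,5,6,7,12,13,14,15): 1⊕1⊕1⊕1⊕1⊕1⊕1⊕1 = 0
s8 (pos 8,9,10,11,12,13,14,15): 0⊕0⊕0⊕1⊕1⊕1⊕1⊕1 = 1
Syndrome s8…s1 = 1000 → error at position 8.
Flip position 8: 001111100011111 → 001111110011111

001111110011111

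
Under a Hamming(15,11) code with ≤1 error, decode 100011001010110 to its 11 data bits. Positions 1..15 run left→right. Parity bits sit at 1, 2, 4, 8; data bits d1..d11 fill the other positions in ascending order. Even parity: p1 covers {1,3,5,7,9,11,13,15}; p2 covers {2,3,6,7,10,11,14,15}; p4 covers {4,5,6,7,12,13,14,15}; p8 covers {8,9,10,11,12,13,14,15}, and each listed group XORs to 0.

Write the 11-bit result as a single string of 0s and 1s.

s1 (pos 1,3,5,7,9,11,13,15): 1⊕0⊕1⊕0⊕1⊕1⊕1⊕0 = 1
s2 (pos 2,3,6,7,10,11,14,15): 0⊕0⊕1⊕0⊕0⊕1⊕1⊕0 = 1
s4 (pos 4,5,6,7,12,13,14,15): 0⊕1⊕1⊕0⊕0⊕1⊕1⊕0 = 0
s8 (pos 8,9,10,11,12,13,14,15): 0⊕1⊕0⊕1⊕0⊕1⊕1⊕0 = 0
Syndrome s8…s1 = 0011 → error at position 3.
Flip position 3: 100011001010110 → 101011001010110
Read data bits from positions 3,5,6,7,9,10,11,12,13,14,15: 11101010110

11101010110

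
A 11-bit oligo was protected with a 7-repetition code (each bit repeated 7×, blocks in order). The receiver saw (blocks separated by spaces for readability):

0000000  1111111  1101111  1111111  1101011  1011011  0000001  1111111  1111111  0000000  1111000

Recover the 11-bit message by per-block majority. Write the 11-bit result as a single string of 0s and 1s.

Block 1 (0000000): 0 ones → 0
Block 2 (1111111): 7 ones → 1
Block 3 (1101111): 6 ones → 1
Block 4 (1111111): 7 ones → 1
Block 5 (1101011): 5 ones → 1
Block 6 (1011011): 5 ones → 1
Block 7 (0000001): 1 one → 0
Block 8 (1111111): 7 ones → 1
Block 9 (1111111): 7 ones → 1
Block 10 (0000000): 0 ones → 0
Block 11 (1111000): 4 ones → 1

01111101101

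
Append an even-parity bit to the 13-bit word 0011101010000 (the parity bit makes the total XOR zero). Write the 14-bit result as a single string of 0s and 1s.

XOR of the 13 data bits: 0⊕0⊕1⊕1⊕1⊕0⊕1⊕0⊕1⊕0⊕0⊕0⊕0 = 1
Parity bit = 1 (so all 14 bits XOR to 0).

00111010100001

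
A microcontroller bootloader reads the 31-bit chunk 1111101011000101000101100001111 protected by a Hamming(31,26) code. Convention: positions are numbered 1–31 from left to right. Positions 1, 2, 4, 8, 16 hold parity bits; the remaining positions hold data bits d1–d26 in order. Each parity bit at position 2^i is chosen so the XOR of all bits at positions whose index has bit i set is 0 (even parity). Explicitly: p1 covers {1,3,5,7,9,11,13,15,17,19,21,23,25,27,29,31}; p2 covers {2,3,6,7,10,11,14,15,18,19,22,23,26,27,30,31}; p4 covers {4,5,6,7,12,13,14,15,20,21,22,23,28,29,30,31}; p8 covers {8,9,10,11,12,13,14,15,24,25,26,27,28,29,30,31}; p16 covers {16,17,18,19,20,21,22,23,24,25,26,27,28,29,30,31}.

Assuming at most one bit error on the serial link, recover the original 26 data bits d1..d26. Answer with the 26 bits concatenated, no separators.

11011100000000101100001111

s1 (pos 1,3,5,7,9,11,13,15,17,19,21,23,25,27,29,31): 1⊕1⊕1⊕1⊕1⊕0⊕0⊕0⊕0⊕0⊕0⊕1⊕0⊕0⊕1⊕1 = 0
s2 (pos 2,3,6,7,10,11,14,15,18,19,22,23,26,27,30,31): 1⊕1⊕0⊕1⊕1⊕0⊕1⊕0⊕0⊕0⊕1⊕1⊕0⊕0⊕1⊕1 = 1
s4 (pos 4,5,6,7,12,13,14,15,20,21,22,23,28,29,30,31): 1⊕1⊕0⊕1⊕0⊕0⊕1⊕0⊕1⊕0⊕1⊕1⊕1⊕1⊕1⊕1 = 1
s8 (pos 8,9,10,11,12,13,14,15,24,25,26,27,28,29,30,31): 0⊕1⊕1⊕0⊕0⊕0⊕1⊕0⊕0⊕0⊕0⊕0⊕1⊕1⊕1⊕1 = 1
s16 (pos 16,17,18,19,20,21,22,23,24,25,26,27,28,29,30,31): 1⊕0⊕0⊕0⊕1⊕0⊕1⊕1⊕0⊕0⊕0⊕0⊕1⊕1⊕1⊕1 = 0
Syndrome s16…s1 = 01110 → error at position 14.
Flip position 14: 1111101011000101000101100001111 → 1111101011000001000101100001111
Read data bits from positions 3,5,6,7,9,10,11,12,13,14,15,17,18,19,20,21,22,23,24,25,26,27,28,29,30,31: 11011100000000101100001111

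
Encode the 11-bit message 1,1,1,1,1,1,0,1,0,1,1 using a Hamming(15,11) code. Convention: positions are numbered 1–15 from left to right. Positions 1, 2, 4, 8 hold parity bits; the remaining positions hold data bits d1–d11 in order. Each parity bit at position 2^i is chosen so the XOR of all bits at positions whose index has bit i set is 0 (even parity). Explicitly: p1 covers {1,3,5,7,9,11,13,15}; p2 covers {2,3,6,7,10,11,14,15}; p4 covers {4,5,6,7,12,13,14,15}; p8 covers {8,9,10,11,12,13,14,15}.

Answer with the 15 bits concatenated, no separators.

101011111101011

Place data at non-parity positions: p1 p2 1 p4 1 1 1 p8 1 1 0 1 0 1 1
p1 (pos 1,3,5,7,9,11,13,15): XOR of data positions = 1⊕1⊕1⊕1⊕0⊕0⊕1 = 1
p2 (pos 2,3,6,7,10,11,14,15): XOR of data positions = 1⊕1⊕1⊕1⊕0⊕1⊕1 = 0
p4 (pos 4,5,6,7,12,13,14,15): XOR of data positions = 1⊕1⊕1⊕1⊕0⊕1⊕1 = 0
p8 (pos 8,9,10,11,12,13,14,15): XOR of data positions = 1⊕1⊕0⊕1⊕0⊕1⊕1 = 1
Codeword: 101011111101011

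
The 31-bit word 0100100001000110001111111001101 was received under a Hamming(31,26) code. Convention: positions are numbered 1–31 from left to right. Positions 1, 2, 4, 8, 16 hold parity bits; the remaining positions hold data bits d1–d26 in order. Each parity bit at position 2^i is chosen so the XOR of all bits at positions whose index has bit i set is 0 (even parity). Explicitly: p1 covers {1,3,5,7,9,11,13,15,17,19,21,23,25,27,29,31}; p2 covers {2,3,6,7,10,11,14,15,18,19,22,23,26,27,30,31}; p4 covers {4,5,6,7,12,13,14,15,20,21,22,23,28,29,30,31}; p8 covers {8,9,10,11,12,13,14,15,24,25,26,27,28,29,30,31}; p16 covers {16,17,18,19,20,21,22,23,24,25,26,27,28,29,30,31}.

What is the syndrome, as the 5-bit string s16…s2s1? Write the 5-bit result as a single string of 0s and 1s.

s1 (pos 1,3,5,7,9,11,13,15,17,19,21,23,25,27,29,31): 0⊕0⊕1⊕0⊕0⊕0⊕0⊕1⊕0⊕1⊕1⊕1⊕1⊕0⊕1⊕1 = 0
s2 (pos 2,3,6,7,10,11,14,15,18,19,22,23,26,27,30,31): 1⊕0⊕0⊕0⊕1⊕0⊕1⊕1⊕0⊕1⊕1⊕1⊕0⊕0⊕0⊕1 = 0
s4 (pos 4,5,6,7,12,13,14,15,20,21,22,23,28,29,30,31): 0⊕1⊕0⊕0⊕0⊕0⊕1⊕1⊕1⊕1⊕1⊕1⊕1⊕1⊕0⊕1 = 0
s8 (pos 8,9,10,11,12,13,14,15,24,25,26,27,28,29,30,31): 0⊕0⊕1⊕0⊕0⊕0⊕1⊕1⊕1⊕1⊕0⊕0⊕1⊕1⊕0⊕1 = 0
s16 (pos 16,17,18,19,20,21,22,23,24,25,26,27,28,29,30,31): 0⊕0⊕0⊕1⊕1⊕1⊕1⊕1⊕1⊕1⊕0⊕0⊕1⊕1⊕0⊕1 = 0
Syndrome s16…s1 = 00000 → no error.

00000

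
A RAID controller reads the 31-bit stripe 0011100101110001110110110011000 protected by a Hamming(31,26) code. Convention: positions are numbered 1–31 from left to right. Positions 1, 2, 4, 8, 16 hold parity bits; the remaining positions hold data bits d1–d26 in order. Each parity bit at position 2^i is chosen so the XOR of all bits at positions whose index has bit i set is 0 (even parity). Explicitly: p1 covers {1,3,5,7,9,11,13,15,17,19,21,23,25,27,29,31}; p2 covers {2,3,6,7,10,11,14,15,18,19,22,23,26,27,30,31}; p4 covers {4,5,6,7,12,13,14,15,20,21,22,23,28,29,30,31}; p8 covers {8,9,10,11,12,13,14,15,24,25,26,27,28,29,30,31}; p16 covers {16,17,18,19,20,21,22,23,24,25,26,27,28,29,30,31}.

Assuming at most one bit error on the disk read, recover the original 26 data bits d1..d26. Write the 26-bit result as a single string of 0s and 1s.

s1 (pos 1,3,5,7,9,11,13,15,17,19,21,23,25,27,29,31): 0⊕1⊕1⊕0⊕0⊕1⊕0⊕0⊕1⊕0⊕1⊕1⊕0⊕1⊕0⊕0 = 1
s2 (pos 2,3,6,7,10,11,14,15,18,19,22,23,26,27,30,31): 0⊕1⊕0⊕0⊕1⊕1⊕0⊕0⊕1⊕0⊕0⊕1⊕0⊕1⊕0⊕0 = 0
s4 (pos 4,5,6,7,12,13,14,15,20,21,22,23,28,29,30,31): 1⊕1⊕0⊕0⊕1⊕0⊕0⊕0⊕1⊕1⊕0⊕1⊕1⊕0⊕0⊕0 = 1
s8 (pos 8,9,10,11,12,13,14,15,24,25,26,27,28,29,30,31): 1⊕0⊕1⊕1⊕1⊕0⊕0⊕0⊕1⊕0⊕0⊕1⊕1⊕0⊕0⊕0 = 1
s16 (pos 16,17,18,19,20,21,22,23,24,25,26,27,28,29,30,31): 1⊕1⊕1⊕0⊕1⊕1⊕0⊕1⊕1⊕0⊕0⊕1⊕1⊕0⊕0⊕0 = 1
Syndrome s16…s1 = 11101 → error at position 29.
Flip position 29: 0011100101110001110110110011000 → 0011100101110001110110110011100
Read data bits from positions 3,5,6,7,9,10,11,12,13,14,15,17,18,19,20,21,22,23,24,25,26,27,28,29,30,31: 11000111000110110110011100

11000111000110110110011100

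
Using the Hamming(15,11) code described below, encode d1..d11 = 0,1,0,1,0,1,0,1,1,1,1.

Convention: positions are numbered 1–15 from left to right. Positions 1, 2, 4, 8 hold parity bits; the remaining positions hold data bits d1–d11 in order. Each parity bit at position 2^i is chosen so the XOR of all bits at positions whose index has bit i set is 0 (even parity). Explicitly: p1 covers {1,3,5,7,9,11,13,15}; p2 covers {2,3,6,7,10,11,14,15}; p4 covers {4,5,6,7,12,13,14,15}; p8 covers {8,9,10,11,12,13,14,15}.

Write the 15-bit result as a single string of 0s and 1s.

000010110101111

Place data at non-parity positions: p1 p2 0 p4 1 0 1 p8 0 1 0 1 1 1 1
p1 (pos 1,3,5,7,9,11,13,15): XOR of data positions = 0⊕1⊕1⊕0⊕0⊕1⊕1 = 0
p2 (pos 2,3,6,7,10,11,14,15): XOR of data positions = 0⊕0⊕1⊕1⊕0⊕1⊕1 = 0
p4 (pos 4,5,6,7,12,13,14,15): XOR of data positions = 1⊕0⊕1⊕1⊕1⊕1⊕1 = 0
p8 (pos 8,9,10,11,12,13,14,15): XOR of data positions = 0⊕1⊕0⊕1⊕1⊕1⊕1 = 1
Codeword: 000010110101111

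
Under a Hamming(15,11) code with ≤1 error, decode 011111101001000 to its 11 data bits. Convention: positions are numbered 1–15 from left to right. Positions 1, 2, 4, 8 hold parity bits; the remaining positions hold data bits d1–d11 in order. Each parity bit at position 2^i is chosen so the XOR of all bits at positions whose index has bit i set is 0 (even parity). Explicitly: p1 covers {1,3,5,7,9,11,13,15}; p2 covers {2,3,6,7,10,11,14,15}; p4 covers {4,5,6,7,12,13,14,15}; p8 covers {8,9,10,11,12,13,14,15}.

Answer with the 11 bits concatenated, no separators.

s1 (pos 1,3,5,7,9,11,13,15): 0⊕1⊕1⊕1⊕1⊕0⊕0⊕0 = 0
s2 (pos 2,3,6,7,10,11,14,15): 1⊕1⊕1⊕1⊕0⊕0⊕0⊕0 = 0
s4 (pos 4,5,6,7,12,13,14,15): 1⊕1⊕1⊕1⊕1⊕0⊕0⊕0 = 1
s8 (pos 8,9,10,11,12,13,14,15): 0⊕1⊕0⊕0⊕1⊕0⊕0⊕0 = 0
Syndrome s8…s1 = 0100 → error at position 4.
Flip position 4: 011111101001000 → 011011101001000
Read data bits from positions 3,5,6,7,9,10,11,12,13,14,15: 11111001000

11111001000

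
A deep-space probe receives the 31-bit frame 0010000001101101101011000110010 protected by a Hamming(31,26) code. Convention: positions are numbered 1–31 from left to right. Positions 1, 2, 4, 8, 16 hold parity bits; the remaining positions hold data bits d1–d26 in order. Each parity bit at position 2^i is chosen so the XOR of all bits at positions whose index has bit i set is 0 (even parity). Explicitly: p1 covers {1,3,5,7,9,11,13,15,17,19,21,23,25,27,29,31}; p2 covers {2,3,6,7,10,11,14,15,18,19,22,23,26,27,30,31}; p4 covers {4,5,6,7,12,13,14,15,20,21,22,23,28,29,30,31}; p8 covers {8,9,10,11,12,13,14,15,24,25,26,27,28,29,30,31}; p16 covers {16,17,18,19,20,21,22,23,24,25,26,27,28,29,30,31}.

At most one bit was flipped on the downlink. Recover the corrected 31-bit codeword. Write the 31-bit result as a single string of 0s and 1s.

0010000001101111101011000110010

s1 (pos 1,3,5,7,9,11,13,15,17,19,21,23,25,27,29,31): 0⊕1⊕0⊕0⊕0⊕1⊕1⊕0⊕1⊕1⊕1⊕0⊕0⊕1⊕0⊕0 = 1
s2 (pos 2,3,6,7,10,11,14,15,18,19,22,23,26,27,30,31): 0⊕1⊕0⊕0⊕1⊕1⊕1⊕0⊕0⊕1⊕1⊕0⊕1⊕1⊕1⊕0 = 1
s4 (pos 4,5,6,7,12,13,14,15,20,21,22,23,28,29,30,31): 0⊕0⊕0⊕0⊕0⊕1⊕1⊕0⊕0⊕1⊕1⊕0⊕0⊕0⊕1⊕0 = 1
s8 (pos 8,9,10,11,12,13,14,15,24,25,26,27,28,29,30,31): 0⊕0⊕1⊕1⊕0⊕1⊕1⊕0⊕0⊕0⊕1⊕1⊕0⊕0⊕1⊕0 = 1
s16 (pos 16,17,18,19,20,21,22,23,24,25,26,27,28,29,30,31): 1⊕1⊕0⊕1⊕0⊕1⊕1⊕0⊕0⊕0⊕1⊕1⊕0⊕0⊕1⊕0 = 0
Syndrome s16…s1 = 01111 → error at position 15.
Flip position 15: 0010000001101101101011000110010 → 0010000001101111101011000110010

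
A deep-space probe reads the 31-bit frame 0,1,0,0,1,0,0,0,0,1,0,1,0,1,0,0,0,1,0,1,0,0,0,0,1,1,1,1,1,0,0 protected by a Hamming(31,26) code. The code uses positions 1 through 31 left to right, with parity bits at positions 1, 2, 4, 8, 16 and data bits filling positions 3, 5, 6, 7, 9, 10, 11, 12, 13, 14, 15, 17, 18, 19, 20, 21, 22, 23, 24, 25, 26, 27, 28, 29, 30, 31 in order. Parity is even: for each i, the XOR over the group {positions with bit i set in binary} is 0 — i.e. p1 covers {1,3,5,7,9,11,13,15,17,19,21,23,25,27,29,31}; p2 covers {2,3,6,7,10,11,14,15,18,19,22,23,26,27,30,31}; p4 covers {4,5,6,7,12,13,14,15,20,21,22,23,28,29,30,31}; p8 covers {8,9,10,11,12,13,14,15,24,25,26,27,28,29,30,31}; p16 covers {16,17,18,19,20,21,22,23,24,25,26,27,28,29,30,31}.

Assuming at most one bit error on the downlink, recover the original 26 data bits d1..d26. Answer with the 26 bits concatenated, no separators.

s1 (pos 1,3,5,7,9,11,13,15,17,19,21,23,25,27,29,31): 0⊕0⊕1⊕0⊕0⊕0⊕0⊕0⊕0⊕0⊕0⊕0⊕1⊕1⊕1⊕0 = 0
s2 (pos 2,3,6,7,10,11,14,15,18,19,22,23,26,27,30,31): 1⊕0⊕0⊕0⊕1⊕0⊕1⊕0⊕1⊕0⊕0⊕0⊕1⊕1⊕0⊕0 = 0
s4 (pos 4,5,6,7,12,13,14,15,20,21,22,23,28,29,30,31): 0⊕1⊕0⊕0⊕1⊕0⊕1⊕0⊕1⊕0⊕0⊕0⊕1⊕1⊕0⊕0 = 0
s8 (pos 8,9,10,11,12,13,14,15,24,25,26,27,28,29,30,31): 0⊕0⊕1⊕0⊕1⊕0⊕1⊕0⊕0⊕1⊕1⊕1⊕1⊕1⊕0⊕0 = 0
s16 (pos 16,17,18,19,20,21,22,23,24,25,26,27,28,29,30,31): 0⊕0⊕1⊕0⊕1⊕0⊕0⊕0⊕0⊕1⊕1⊕1⊕1⊕1⊕0⊕0 = 1
Syndrome s16…s1 = 10000 → error at position 16.
Flip position 16: 0100100001010100010100001111100 → 0100100001010101010100001111100
Read data bits from positions 3,5,6,7,9,10,11,12,13,14,15,17,18,19,20,21,22,23,24,25,26,27,28,29,30,31: 01000101010010100001111100

01000101010010100001111100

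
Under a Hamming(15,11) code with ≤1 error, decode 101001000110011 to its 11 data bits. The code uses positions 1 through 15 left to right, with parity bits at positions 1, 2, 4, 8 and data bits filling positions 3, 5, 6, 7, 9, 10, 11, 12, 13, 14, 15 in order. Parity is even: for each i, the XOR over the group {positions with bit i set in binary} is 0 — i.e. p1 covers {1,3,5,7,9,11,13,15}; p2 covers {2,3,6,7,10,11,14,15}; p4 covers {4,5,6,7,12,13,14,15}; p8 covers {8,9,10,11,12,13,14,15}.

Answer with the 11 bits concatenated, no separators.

10100110011

s1 (pos 1,3,5,7,9,11,13,15): 1⊕1⊕0⊕0⊕0⊕1⊕0⊕1 = 0
s2 (pos 2,3,6,7,10,11,14,15): 0⊕1⊕1⊕0⊕1⊕1⊕1⊕1 = 0
s4 (pos 4,5,6,7,12,13,14,15): 0⊕0⊕1⊕0⊕0⊕0⊕1⊕1 = 1
s8 (pos 8,9,10,11,12,13,14,15): 0⊕0⊕1⊕1⊕0⊕0⊕1⊕1 = 0
Syndrome s8…s1 = 0100 → error at position 4.
Flip position 4: 101001000110011 → 101101000110011
Read data bits from positions 3,5,6,7,9,10,11,12,13,14,15: 10100110011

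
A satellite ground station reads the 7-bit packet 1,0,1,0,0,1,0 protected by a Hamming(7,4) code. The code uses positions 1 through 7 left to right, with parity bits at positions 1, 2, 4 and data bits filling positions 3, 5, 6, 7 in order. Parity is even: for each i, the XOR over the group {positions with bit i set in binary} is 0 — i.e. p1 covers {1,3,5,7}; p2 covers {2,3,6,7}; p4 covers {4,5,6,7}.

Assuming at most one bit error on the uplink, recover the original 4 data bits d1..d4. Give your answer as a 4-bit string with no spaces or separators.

1010

s1 (pos 1,3,5,7): 1⊕1⊕0⊕0 = 0
s2 (pos 2,3,6,7): 0⊕1⊕1⊕0 = 0
s4 (pos 4,5,6,7): 0⊕0⊕1⊕0 = 1
Syndrome s4…s1 = 100 → error at position 4.
Flip position 4: 1010010 → 1011010
Read data bits from positions 3,5,6,7: 1010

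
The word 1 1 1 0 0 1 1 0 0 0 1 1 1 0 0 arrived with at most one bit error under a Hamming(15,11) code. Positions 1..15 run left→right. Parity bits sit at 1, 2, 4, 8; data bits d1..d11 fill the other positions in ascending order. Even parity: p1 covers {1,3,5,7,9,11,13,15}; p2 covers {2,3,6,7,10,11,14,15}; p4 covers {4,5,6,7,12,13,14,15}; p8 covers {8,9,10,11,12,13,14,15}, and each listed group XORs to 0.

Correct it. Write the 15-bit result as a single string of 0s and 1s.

s1 (pos 1,3,5,7,9,11,13,15): 1⊕1⊕0⊕1⊕0⊕1⊕1⊕0 = 1
s2 (pos 2,3,6,7,10,11,14,15): 1⊕1⊕1⊕1⊕0⊕1⊕0⊕0 = 1
s4 (pos 4,5,6,7,12,13,14,15): 0⊕0⊕1⊕1⊕1⊕1⊕0⊕0 = 0
s8 (pos 8,9,10,11,12,13,14,15): 0⊕0⊕0⊕1⊕1⊕1⊕0⊕0 = 1
Syndrome s8…s1 = 1011 → error at position 11.
Flip position 11: 111001100011100 → 111001100001100

111001100001100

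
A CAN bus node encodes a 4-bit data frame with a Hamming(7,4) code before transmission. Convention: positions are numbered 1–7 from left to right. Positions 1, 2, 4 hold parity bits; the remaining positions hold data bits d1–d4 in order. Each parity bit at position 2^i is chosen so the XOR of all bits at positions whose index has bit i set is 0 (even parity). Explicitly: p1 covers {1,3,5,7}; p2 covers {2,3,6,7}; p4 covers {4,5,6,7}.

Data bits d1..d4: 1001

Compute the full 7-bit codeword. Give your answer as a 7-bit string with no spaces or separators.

0011001

Place data at non-parity positions: p1 p2 1 p4 0 0 1
p1 (pos 1,3,5,7): XOR of data positions = 1⊕0⊕1 = 0
p2 (pos 2,3,6,7): XOR of data positions = 1⊕0⊕1 = 0
p4 (pos 4,5,6,7): XOR of data positions = 0⊕0⊕1 = 1
Codeword: 0011001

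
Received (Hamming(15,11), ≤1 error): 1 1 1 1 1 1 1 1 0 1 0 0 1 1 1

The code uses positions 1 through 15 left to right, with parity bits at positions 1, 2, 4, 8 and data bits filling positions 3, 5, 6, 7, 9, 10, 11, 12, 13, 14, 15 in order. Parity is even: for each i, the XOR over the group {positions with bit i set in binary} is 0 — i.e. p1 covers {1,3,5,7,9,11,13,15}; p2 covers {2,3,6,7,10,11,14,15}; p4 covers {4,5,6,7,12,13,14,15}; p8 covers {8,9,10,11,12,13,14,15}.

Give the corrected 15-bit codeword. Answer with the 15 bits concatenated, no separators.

111111110100101

s1 (pos 1,3,5,7,9,11,13,15): 1⊕1⊕1⊕1⊕0⊕0⊕1⊕1 = 0
s2 (pos 2,3,6,7,10,11,14,15): 1⊕1⊕1⊕1⊕1⊕0⊕1⊕1 = 1
s4 (pos 4,5,6,7,12,13,14,15): 1⊕1⊕1⊕1⊕0⊕1⊕1⊕1 = 1
s8 (pos 8,9,10,11,12,13,14,15): 1⊕0⊕1⊕0⊕0⊕1⊕1⊕1 = 1
Syndrome s8…s1 = 1110 → error at position 14.
Flip position 14: 111111110100111 → 111111110100101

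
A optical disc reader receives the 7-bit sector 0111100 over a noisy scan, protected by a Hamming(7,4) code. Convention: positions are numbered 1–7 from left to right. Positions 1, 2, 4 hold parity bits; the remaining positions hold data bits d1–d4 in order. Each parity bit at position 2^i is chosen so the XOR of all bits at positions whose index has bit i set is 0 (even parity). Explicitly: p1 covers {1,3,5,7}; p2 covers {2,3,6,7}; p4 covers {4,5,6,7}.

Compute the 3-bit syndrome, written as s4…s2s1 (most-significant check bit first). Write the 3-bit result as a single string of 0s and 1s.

s1 (pos 1,3,5,7): 0⊕1⊕1⊕0 = 0
s2 (pos 2,3,6,7): 1⊕1⊕0⊕0 = 0
s4 (pos 4,5,6,7): 1⊕1⊕0⊕0 = 0
Syndrome s4…s1 = 000 → no error.

000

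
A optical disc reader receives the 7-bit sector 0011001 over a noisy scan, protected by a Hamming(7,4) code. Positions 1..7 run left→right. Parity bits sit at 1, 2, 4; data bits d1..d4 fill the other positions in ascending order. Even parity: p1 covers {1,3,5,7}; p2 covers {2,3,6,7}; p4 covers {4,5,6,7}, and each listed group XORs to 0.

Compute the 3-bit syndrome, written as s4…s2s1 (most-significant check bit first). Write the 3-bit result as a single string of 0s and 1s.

000

s1 (pos 1,3,5,7): 0⊕1⊕0⊕1 = 0
s2 (pos 2,3,6,7): 0⊕1⊕0⊕1 = 0
s4 (pos 4,5,6,7): 1⊕0⊕0⊕1 = 0
Syndrome s4…s1 = 000 → no error.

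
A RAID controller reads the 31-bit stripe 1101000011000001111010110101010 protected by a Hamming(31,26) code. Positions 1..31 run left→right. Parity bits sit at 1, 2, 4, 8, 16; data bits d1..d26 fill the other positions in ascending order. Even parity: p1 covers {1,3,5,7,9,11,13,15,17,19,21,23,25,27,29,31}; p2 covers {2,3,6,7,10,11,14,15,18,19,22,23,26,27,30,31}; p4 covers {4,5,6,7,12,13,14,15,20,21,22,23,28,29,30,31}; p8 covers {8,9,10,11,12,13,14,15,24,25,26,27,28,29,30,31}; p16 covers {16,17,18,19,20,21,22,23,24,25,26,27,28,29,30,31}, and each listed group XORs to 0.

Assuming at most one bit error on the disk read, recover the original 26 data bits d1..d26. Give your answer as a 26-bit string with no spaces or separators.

s1 (pos 1,3,5,7,9,11,13,15,17,19,21,23,25,27,29,31): 1⊕0⊕0⊕0⊕1⊕0⊕0⊕0⊕1⊕1⊕1⊕1⊕0⊕0⊕0⊕0 = 0
s2 (pos 2,3,6,7,10,11,14,15,18,19,22,23,26,27,30,31): 1⊕0⊕0⊕0⊕1⊕0⊕0⊕0⊕1⊕1⊕0⊕1⊕1⊕0⊕1⊕0 = 1
s4 (pos 4,5,6,7,12,13,14,15,20,21,22,23,28,29,30,31): 1⊕0⊕0⊕0⊕0⊕0⊕0⊕0⊕0⊕1⊕0⊕1⊕1⊕0⊕1⊕0 = 1
s8 (pos 8,9,10,11,12,13,14,15,24,25,26,27,28,29,30,31): 0⊕1⊕1⊕0⊕0⊕0⊕0⊕0⊕1⊕0⊕1⊕0⊕1⊕0⊕1⊕0 = 0
s16 (pos 16,17,18,19,20,21,22,23,24,25,26,27,28,29,30,31): 1⊕1⊕1⊕1⊕0⊕1⊕0⊕1⊕1⊕0⊕1⊕0⊕1⊕0⊕1⊕0 = 0
Syndrome s16…s1 = 00110 → error at position 6.
Flip position 6: 1101000011000001111010110101010 → 1101010011000001111010110101010
Read data bits from positions 3,5,6,7,9,10,11,12,13,14,15,17,18,19,20,21,22,23,24,25,26,27,28,29,30,31: 00101100000111010110101010

00101100000111010110101010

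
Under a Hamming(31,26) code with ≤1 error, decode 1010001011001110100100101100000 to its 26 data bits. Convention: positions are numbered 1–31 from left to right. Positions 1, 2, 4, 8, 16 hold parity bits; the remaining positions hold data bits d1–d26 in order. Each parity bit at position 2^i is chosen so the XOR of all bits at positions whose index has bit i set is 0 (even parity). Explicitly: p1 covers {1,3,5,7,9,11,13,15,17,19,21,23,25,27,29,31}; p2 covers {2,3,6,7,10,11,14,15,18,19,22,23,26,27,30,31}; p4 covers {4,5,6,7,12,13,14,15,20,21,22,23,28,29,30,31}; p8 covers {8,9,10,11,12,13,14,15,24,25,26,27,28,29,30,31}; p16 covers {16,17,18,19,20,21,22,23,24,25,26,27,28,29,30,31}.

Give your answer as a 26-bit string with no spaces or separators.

s1 (pos 1,3,5,7,9,11,13,15,17,19,21,23,25,27,29,31): 1⊕1⊕0⊕1⊕1⊕0⊕1⊕1⊕1⊕0⊕0⊕1⊕1⊕0⊕0⊕0 = 1
s2 (pos 2,3,6,7,10,11,14,15,18,19,22,23,26,27,30,31): 0⊕1⊕0⊕1⊕1⊕0⊕1⊕1⊕0⊕0⊕0⊕1⊕1⊕0⊕0⊕0 = 1
s4 (pos 4,5,6,7,12,13,14,15,20,21,22,23,28,29,30,31): 0⊕0⊕0⊕1⊕0⊕1⊕1⊕1⊕1⊕0⊕0⊕1⊕0⊕0⊕0⊕0 = 0
s8 (pos 8,9,10,11,12,13,14,15,24,25,26,27,28,29,30,31): 0⊕1⊕1⊕0⊕0⊕1⊕1⊕1⊕0⊕1⊕1⊕0⊕0⊕0⊕0⊕0 = 1
s16 (pos 16,17,18,19,20,21,22,23,24,25,26,27,28,29,30,31): 0⊕1⊕0⊕0⊕1⊕0⊕0⊕1⊕0⊕1⊕1⊕0⊕0⊕0⊕0⊕0 = 1
Syndrome s16…s1 = 11011 → error at position 27.
Flip position 27: 1010001011001110100100101100000 → 1010001011001110100100101110000
Read data bits from positions 3,5,6,7,9,10,11,12,13,14,15,17,18,19,20,21,22,23,24,25,26,27,28,29,30,31: 10011100111100100101110000

10011100111100100101110000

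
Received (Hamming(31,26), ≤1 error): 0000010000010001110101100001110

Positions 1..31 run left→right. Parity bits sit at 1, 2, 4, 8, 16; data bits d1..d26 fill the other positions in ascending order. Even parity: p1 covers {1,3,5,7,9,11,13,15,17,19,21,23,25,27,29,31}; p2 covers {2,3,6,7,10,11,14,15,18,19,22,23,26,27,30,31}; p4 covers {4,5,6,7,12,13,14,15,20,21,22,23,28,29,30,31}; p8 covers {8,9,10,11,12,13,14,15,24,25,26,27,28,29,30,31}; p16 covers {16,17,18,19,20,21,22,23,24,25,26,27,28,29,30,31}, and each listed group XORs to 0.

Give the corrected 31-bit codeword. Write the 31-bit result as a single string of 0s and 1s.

s1 (pos 1,3,5,7,9,11,13,15,17,19,21,23,25,27,29,31): 0⊕0⊕0⊕0⊕0⊕0⊕0⊕0⊕1⊕0⊕0⊕1⊕0⊕0⊕1⊕0 = 1
s2 (pos 2,3,6,7,10,11,14,15,18,19,22,23,26,27,30,31): 0⊕0⊕1⊕0⊕0⊕0⊕0⊕0⊕1⊕0⊕1⊕1⊕0⊕0⊕1⊕0 = 1
s4 (pos 4,5,6,7,12,13,14,15,20,21,22,23,28,29,30,31): 0⊕0⊕1⊕0⊕1⊕0⊕0⊕0⊕1⊕0⊕1⊕1⊕1⊕1⊕1⊕0 = 0
s8 (pos 8,9,10,11,12,13,14,15,24,25,26,27,28,29,30,31): 0⊕0⊕0⊕0⊕1⊕0⊕0⊕0⊕0⊕0⊕0⊕0⊕1⊕1⊕1⊕0 = 0
s16 (pos 16,17,18,19,20,21,22,23,24,25,26,27,28,29,30,31): 1⊕1⊕1⊕0⊕1⊕0⊕1⊕1⊕0⊕0⊕0⊕0⊕1⊕1⊕1⊕0 = 1
Syndrome s16…s1 = 10011 → error at position 19.
Flip position 19: 0000010000010001110101100001110 → 0000010000010001111101100001110

0000010000010001111101100001110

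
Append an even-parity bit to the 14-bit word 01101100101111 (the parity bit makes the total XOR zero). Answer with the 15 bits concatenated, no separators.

XOR of the 14 data bits: 0⊕1⊕1⊕0⊕1⊕1⊕0⊕0⊕1⊕0⊕1⊕1⊕1⊕1 = 1
Parity bit = 1 (so all 15 bits XOR to 0).

011011001011111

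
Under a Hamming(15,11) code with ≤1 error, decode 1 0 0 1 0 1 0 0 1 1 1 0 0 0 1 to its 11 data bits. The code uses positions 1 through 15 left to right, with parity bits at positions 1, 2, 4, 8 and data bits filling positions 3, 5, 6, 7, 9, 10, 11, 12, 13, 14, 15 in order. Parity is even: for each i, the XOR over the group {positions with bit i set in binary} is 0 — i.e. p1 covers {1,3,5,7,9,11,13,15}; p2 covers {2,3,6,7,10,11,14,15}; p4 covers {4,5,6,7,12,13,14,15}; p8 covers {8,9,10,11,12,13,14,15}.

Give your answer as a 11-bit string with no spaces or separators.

s1 (pos 1,3,5,7,9,11,13,15): 1⊕0⊕0⊕0⊕1⊕1⊕0⊕1 = 0
s2 (pos 2,3,6,7,10,11,14,15): 0⊕0⊕1⊕0⊕1⊕1⊕0⊕1 = 0
s4 (pos 4,5,6,7,12,13,14,15): 1⊕0⊕1⊕0⊕0⊕0⊕0⊕1 = 1
s8 (pos 8,9,10,11,12,13,14,15): 0⊕1⊕1⊕1⊕0⊕0⊕0⊕1 = 0
Syndrome s8…s1 = 0100 → error at position 4.
Flip position 4: 100101001110001 → 100001001110001
Read data bits from positions 3,5,6,7,9,10,11,12,13,14,15: 00101110001

00101110001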